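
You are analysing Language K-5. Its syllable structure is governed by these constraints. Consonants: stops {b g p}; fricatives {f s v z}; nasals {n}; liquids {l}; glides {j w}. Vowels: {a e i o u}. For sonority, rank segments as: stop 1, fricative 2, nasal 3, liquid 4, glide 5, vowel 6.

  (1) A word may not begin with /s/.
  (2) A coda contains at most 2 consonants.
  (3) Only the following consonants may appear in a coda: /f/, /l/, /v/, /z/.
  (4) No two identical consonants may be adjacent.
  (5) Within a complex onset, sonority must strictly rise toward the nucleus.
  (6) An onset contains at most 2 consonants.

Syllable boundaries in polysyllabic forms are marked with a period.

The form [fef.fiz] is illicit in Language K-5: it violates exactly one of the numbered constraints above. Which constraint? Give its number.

4

[fef.fiz]: adjacent identical consonants /ff/.
This is a violation of constraint 4: "No two identical consonants may be adjacent."
The remaining constraints (1, 2, 3, 5, 6) are satisfied.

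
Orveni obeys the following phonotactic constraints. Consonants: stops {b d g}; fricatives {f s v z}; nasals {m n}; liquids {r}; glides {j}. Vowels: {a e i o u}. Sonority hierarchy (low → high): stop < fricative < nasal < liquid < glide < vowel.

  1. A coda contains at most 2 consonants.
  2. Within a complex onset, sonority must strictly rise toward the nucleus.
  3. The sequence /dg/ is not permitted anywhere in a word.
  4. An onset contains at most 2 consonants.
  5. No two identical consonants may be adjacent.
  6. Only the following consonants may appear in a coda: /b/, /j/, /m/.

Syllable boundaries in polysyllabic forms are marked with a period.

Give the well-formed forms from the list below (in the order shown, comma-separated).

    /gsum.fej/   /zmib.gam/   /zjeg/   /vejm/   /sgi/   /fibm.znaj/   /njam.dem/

/gsum.fej/ — σ1 onset /gs/ (1→2 rises), coda /m/ ok; σ2 onset /f/, coda /j/ ok → well-formed
/zmib.gam/ — σ1 onset /zm/ (2→3 rises), coda /b/ ok; σ2 onset /g/, coda /m/ ok → well-formed
/zjeg/ — violates constraint 6: syllable 1 coda contains /g/, which is not a licensed coda consonant → ill-formed
/vejm/ — σ1 onset /v/, coda /jm/ (2C) ok → well-formed
/sgi/ — violates constraint 2: syllable 1 onset /sg/: /s/ (fricative, 2) → /g/ (stop, 1) does not rise → ill-formed
/fibm.znaj/ — σ1 onset /f/, coda /bm/ (2C) ok; σ2 onset /zn/ (2→3 rises), coda /j/ ok → well-formed
/njam.dem/ — σ1 onset /nj/ (3→5 rises), coda /m/ ok; σ2 onset /d/, coda /m/ ok → well-formed

/gsum.fej/, /zmib.gam/, /vejm/, /fibm.znaj/, /njam.dem/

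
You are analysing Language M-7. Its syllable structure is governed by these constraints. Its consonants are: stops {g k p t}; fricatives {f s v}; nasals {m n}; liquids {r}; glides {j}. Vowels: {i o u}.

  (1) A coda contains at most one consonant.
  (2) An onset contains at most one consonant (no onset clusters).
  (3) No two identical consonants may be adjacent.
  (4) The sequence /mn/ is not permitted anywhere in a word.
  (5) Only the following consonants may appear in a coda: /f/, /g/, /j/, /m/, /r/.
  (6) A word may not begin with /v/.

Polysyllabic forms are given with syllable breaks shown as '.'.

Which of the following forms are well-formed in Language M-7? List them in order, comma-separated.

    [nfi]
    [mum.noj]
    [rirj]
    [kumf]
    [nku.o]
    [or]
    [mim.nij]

[nfi] — violates constraint 2: syllable 1 onset /nf/ has 2 consonants (> 1) → ill-formed
[mum.noj] — violates constraint 4: contains banned sequence /mn/ → ill-formed
[rirj] — violates constraint 1: syllable 1 coda /rj/ has 2 consonants (> 1) → ill-formed
[kumf] — violates constraint 1: syllable 1 coda /mf/ has 2 consonants (> 1) → ill-formed
[nku.o] — violates constraint 2: syllable 1 onset /nk/ has 2 consonants (> 1) → ill-formed
[or] — σ1 onset /∅/, coda /r/ ok → well-formed
[mim.nij] — violates constraint 4: contains banned sequence /mn/ → ill-formed

[or]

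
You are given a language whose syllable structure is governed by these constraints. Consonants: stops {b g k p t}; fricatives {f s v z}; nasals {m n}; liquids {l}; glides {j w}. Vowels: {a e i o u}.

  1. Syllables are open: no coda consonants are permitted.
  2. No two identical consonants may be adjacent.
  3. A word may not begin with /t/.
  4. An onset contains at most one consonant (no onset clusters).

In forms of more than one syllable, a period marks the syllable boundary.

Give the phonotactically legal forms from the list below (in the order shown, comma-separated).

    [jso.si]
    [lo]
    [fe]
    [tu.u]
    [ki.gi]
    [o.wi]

[jso.si] — violates constraint 4: syllable 1 onset /js/ has 2 consonants (> 1) → phonotactically illegal
[lo] — σ1 onset /l/, coda /∅/ ok → phonotactically legal
[fe] — σ1 onset /f/, coda /∅/ ok → phonotactically legal
[tu.u] — violates constraint 3: word begins with /t/ → phonotactically illegal
[ki.gi] — σ1 onset /k/, coda /∅/ ok; σ2 onset /g/, coda /∅/ ok → phonotactically legal
[o.wi] — σ1 onset /∅/, coda /∅/ ok; σ2 onset /w/, coda /∅/ ok → phonotactically legal

[lo], [fe], [ki.gi], [o.wi]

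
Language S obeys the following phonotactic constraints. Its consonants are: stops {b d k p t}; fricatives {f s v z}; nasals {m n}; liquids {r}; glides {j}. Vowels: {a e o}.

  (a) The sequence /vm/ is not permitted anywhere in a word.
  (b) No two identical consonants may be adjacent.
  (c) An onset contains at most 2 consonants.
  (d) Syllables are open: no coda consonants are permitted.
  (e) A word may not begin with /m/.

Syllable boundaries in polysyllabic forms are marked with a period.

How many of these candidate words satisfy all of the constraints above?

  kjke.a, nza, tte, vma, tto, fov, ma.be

kjke.a — violates constraint (c): syllable 1 onset /kjk/ has 3 consonants (> 2) → ill-formed
nza — σ1 onset /nz/ (2C), coda /∅/ ok → well-formed
tte — violates constraint (b): adjacent identical consonants /tt/ → ill-formed
vma — violates constraint (a): contains banned sequence /vm/ → ill-formed
tto — violates constraint (b): adjacent identical consonants /tt/ → ill-formed
fov — violates constraint (d): syllable 1 coda /v/ has 1 consonant (> 0) → ill-formed
ma.be — violates constraint (e): word begins with /m/ → ill-formed
Well-formed: nza → 1.

1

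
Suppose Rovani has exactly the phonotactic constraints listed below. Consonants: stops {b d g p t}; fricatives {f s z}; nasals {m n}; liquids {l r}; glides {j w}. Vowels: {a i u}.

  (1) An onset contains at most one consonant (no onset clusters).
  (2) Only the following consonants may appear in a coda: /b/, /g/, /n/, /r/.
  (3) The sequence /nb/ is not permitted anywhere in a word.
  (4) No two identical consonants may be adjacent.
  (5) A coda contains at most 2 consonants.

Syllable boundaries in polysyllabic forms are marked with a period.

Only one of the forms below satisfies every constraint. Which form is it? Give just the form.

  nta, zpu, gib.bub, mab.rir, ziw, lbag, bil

nta — violates constraint 1: syllable 1 onset /nt/ has 2 consonants (> 1) → ill-formed
zpu — violates constraint 1: syllable 1 onset /zp/ has 2 consonants (> 1) → ill-formed
gib.bub — violates constraint 4: adjacent identical consonants /bb/ → ill-formed
mab.rir — σ1 onset /m/, coda /b/ ok; σ2 onset /r/, coda /r/ ok → well-formed
ziw — violates constraint 2: syllable 1 coda contains /w/, which is not a licensed coda consonant → ill-formed
lbag — violates constraint 1: syllable 1 onset /lb/ has 2 consonants (> 1) → ill-formed
bil — violates constraint 2: syllable 1 coda contains /l/, which is not a licensed coda consonant → ill-formed

mab.rir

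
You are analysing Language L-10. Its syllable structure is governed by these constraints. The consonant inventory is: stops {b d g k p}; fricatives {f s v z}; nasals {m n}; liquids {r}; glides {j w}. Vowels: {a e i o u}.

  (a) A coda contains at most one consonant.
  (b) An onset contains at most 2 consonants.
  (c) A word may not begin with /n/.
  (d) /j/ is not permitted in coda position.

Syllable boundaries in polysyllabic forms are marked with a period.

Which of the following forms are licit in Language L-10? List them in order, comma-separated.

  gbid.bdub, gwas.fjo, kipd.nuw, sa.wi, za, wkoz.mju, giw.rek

gbid.bdub, gwas.fjo, sa.wi, za, wkoz.mju, giw.rek

gbid.bdub — σ1 onset /gb/ (2C), coda /d/ ok; σ2 onset /bd/ (2C), coda /b/ ok → licit
gwas.fjo — σ1 onset /gw/ (2C), coda /s/ ok; σ2 onset /fj/ (2C), coda /∅/ ok → licit
kipd.nuw — violates constraint (a): syllable 1 coda /pd/ has 2 consonants (> 1) → illicit
sa.wi — σ1 onset /s/, coda /∅/ ok; σ2 onset /w/, coda /∅/ ok → licit
za — σ1 onset /z/, coda /∅/ ok → licit
wkoz.mju — σ1 onset /wk/ (2C), coda /z/ ok; σ2 onset /mj/ (2C), coda /∅/ ok → licit
giw.rek — σ1 onset /g/, coda /w/ ok; σ2 onset /r/, coda /k/ ok → licit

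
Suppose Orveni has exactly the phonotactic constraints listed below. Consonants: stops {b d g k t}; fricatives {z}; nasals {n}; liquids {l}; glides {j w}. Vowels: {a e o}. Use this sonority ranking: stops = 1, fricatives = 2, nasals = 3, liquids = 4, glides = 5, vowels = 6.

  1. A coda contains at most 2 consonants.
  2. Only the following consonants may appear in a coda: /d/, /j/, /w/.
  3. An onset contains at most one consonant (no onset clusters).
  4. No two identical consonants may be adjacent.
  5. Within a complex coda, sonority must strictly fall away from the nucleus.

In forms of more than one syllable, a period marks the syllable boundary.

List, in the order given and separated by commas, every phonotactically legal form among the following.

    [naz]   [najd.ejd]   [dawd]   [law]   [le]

[najd.ejd], [dawd], [law], [le]

[naz] — violates constraint 2: syllable 1 coda contains /z/, which is not a licensed coda consonant → phonotactically illegal
[najd.ejd] — σ1 onset /n/, coda /jd/ (5→1 falls) ok; σ2 onset /∅/, coda /jd/ (5→1 falls) ok → phonotactically legal
[dawd] — σ1 onset /d/, coda /wd/ (5→1 falls) ok → phonotactically legal
[law] — σ1 onset /l/, coda /w/ ok → phonotactically legal
[le] — σ1 onset /l/, coda /∅/ ok → phonotactically legal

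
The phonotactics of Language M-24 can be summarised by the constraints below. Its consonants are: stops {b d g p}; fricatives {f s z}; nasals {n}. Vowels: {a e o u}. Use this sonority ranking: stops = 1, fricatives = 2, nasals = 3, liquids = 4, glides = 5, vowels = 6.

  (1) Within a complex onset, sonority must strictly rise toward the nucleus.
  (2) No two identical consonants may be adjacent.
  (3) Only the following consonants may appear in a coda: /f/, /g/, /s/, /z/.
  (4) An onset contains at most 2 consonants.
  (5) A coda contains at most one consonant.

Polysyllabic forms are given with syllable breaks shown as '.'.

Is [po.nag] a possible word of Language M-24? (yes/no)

yes

[po.nag] — σ1 onset /p/, coda /∅/ ok; σ2 onset /n/, coda /g/ ok → phonotactically legal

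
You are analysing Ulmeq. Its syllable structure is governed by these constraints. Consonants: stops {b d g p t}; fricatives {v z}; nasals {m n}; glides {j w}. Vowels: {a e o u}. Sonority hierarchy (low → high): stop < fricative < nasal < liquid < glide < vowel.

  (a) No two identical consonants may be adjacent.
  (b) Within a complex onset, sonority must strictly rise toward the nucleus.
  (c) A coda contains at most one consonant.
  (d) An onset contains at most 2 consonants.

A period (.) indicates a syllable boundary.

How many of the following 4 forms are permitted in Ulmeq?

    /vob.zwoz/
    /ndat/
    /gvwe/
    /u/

2

/vob.zwoz/ — σ1 onset /v/, coda /b/ ok; σ2 onset /zw/ (2→5 rises), coda /z/ ok → permitted
/ndat/ — violates constraint (b): syllable 1 onset /nd/: /n/ (nasal, 3) → /d/ (stop, 1) does not rise → not permitted
/gvwe/ — violates constraint (d): syllable 1 onset /gvw/ has 3 consonants (> 2) → not permitted
/u/ — σ1 onset /∅/, coda /∅/ ok → permitted
Permitted: /vob.zwoz/, /u/ → 2.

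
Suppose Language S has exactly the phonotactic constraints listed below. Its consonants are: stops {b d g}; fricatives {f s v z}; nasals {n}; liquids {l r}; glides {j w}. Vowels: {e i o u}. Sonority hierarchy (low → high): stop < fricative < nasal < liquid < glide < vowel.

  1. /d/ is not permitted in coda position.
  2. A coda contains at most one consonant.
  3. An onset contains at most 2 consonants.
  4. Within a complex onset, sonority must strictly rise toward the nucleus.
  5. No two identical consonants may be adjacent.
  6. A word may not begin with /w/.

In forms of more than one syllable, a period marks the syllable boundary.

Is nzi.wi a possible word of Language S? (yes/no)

nzi.wi — violates constraint 4: syllable 1 onset /nz/: /n/ (nasal, 3) → /z/ (fricative, 2) does not rise → ill-formed

no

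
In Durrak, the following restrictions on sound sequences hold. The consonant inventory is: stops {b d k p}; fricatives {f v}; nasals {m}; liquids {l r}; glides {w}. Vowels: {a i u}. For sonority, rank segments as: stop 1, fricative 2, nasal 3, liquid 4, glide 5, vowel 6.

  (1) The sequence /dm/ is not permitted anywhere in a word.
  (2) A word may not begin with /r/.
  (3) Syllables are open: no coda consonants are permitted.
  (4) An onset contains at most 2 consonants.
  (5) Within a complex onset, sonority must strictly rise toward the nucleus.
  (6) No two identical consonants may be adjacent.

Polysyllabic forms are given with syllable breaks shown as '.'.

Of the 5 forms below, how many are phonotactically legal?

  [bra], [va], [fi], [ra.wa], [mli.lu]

4

[bra] — σ1 onset /br/ (1→4 rises), coda /∅/ ok → phonotactically legal
[va] — σ1 onset /v/, coda /∅/ ok → phonotactically legal
[fi] — σ1 onset /f/, coda /∅/ ok → phonotactically legal
[ra.wa] — violates constraint 2: word begins with /r/ → phonotactically illegal
[mli.lu] — σ1 onset /ml/ (3→4 rises), coda /∅/ ok; σ2 onset /l/, coda /∅/ ok → phonotactically legal
Phonotactically legal: [bra], [va], [fi], [mli.lu] → 4.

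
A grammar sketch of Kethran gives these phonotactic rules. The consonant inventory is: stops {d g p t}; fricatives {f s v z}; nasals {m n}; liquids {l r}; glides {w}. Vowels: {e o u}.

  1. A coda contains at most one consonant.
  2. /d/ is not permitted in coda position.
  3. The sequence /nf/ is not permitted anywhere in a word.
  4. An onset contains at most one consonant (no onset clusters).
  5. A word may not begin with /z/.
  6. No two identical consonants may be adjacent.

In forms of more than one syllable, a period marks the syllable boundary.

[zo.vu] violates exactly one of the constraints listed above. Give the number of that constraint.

[zo.vu]: word begins with /z/.
This is a violation of constraint 5: "A word may not begin with /z/."
The remaining constraints (1, 2, 3, 4, 6) are satisfied.

5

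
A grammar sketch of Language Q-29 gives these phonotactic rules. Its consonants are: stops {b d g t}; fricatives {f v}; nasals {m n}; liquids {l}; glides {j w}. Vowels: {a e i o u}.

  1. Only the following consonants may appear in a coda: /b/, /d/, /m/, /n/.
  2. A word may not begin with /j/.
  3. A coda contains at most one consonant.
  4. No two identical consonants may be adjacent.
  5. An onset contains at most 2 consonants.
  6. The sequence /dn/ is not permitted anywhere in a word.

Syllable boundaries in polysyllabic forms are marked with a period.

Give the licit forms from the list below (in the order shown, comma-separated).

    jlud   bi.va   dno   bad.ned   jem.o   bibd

jlud — violates constraint 2: word begins with /j/ → illicit
bi.va — σ1 onset /b/, coda /∅/ ok; σ2 onset /v/, coda /∅/ ok → licit
dno — violates constraint 6: contains banned sequence /dn/ → illicit
bad.ned — violates constraint 6: contains banned sequence /dn/ → illicit
jem.o — violates constraint 2: word begins with /j/ → illicit
bibd — violates constraint 3: syllable 1 coda /bd/ has 2 consonants (> 1) → illicit

bi.va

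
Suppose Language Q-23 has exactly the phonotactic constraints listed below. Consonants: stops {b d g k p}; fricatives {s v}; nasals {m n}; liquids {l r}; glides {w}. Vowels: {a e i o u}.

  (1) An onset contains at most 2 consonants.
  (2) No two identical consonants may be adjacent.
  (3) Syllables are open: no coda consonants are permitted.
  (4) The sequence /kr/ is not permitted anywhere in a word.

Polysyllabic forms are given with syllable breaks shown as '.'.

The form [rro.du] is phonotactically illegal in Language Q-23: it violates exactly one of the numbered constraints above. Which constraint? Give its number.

2

[rro.du]: adjacent identical consonants /rr/.
This is a violation of constraint 2: "No two identical consonants may be adjacent."
The remaining constraints (1, 3, 4) are satisfied.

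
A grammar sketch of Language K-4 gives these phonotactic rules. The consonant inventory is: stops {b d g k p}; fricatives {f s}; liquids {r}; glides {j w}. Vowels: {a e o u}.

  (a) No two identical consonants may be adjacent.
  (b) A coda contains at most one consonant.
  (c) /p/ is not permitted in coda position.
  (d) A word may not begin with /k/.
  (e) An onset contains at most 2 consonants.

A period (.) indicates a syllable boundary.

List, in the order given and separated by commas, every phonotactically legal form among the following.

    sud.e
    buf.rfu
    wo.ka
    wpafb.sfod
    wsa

sud.e, buf.rfu, wo.ka, wsa

sud.e — σ1 onset /s/, coda /d/ ok; σ2 onset /∅/, coda /∅/ ok → phonotactically legal
buf.rfu — σ1 onset /b/, coda /f/ ok; σ2 onset /rf/ (2C), coda /∅/ ok → phonotactically legal
wo.ka — σ1 onset /w/, coda /∅/ ok; σ2 onset /k/, coda /∅/ ok → phonotactically legal
wpafb.sfod — violates constraint (b): syllable 1 coda /fb/ has 2 consonants (> 1) → phonotactically illegal
wsa — σ1 onset /ws/ (2C), coda /∅/ ok → phonotactically legal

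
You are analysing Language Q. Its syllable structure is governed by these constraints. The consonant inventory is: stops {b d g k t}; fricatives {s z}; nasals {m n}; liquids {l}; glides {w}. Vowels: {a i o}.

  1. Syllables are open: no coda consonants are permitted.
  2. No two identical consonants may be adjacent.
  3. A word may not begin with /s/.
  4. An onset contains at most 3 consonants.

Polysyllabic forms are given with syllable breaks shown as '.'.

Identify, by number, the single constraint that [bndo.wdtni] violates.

4

[bndo.wdtni]: syllable 2 onset /wdtn/ has 4 consonants (> 3).
This is a violation of constraint 4: "An onset contains at most 3 consonants."
The remaining constraints (1, 2, 3) are satisfied.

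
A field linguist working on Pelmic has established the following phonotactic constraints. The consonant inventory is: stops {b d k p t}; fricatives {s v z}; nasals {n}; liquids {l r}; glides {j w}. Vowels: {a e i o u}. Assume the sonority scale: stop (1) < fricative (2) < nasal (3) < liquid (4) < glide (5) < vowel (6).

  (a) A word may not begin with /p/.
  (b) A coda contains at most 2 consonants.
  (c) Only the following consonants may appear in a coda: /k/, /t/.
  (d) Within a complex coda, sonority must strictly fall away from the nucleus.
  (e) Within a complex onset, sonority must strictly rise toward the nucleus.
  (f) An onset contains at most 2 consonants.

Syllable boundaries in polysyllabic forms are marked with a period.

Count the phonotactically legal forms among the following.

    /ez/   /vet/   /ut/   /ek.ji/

3

/ez/ — violates constraint (c): syllable 1 coda contains /z/, which is not a licensed coda consonant → phonotactically illegal
/vet/ — σ1 onset /v/, coda /t/ ok → phonotactically legal
/ut/ — σ1 onset /∅/, coda /t/ ok → phonotactically legal
/ek.ji/ — σ1 onset /∅/, coda /k/ ok; σ2 onset /j/, coda /∅/ ok → phonotactically legal
Phonotactically legal: /vet/, /ut/, /ek.ji/ → 3.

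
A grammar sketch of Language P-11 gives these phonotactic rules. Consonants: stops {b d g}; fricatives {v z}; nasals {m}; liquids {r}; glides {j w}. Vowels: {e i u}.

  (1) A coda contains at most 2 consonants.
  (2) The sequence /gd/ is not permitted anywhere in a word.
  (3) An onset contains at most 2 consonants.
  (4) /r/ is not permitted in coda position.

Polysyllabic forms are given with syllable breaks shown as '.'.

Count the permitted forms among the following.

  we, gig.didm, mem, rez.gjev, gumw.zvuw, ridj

5

we — σ1 onset /w/, coda /∅/ ok → permitted
gig.didm — violates constraint 2: contains banned sequence /gd/ → not permitted
mem — σ1 onset /m/, coda /m/ ok → permitted
rez.gjev — σ1 onset /r/, coda /z/ ok; σ2 onset /gj/ (2C), coda /v/ ok → permitted
gumw.zvuw — σ1 onset /g/, coda /mw/ (2C) ok; σ2 onset /zv/ (2C), coda /w/ ok → permitted
ridj — σ1 onset /r/, coda /dj/ (2C) ok → permitted
Permitted: we, mem, rez.gjev, gumw.zvuw, ridj → 5.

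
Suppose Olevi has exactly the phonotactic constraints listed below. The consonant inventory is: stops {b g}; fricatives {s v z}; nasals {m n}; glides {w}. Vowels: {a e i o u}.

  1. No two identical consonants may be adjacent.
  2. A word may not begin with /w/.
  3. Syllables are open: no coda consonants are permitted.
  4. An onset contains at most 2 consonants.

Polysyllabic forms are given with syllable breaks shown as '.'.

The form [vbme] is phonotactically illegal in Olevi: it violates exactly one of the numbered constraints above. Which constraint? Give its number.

4

[vbme]: syllable 1 onset /vbm/ has 3 consonants (> 2).
This is a violation of constraint 4: "An onset contains at most 2 consonants."
The remaining constraints (1, 2, 3) are satisfied.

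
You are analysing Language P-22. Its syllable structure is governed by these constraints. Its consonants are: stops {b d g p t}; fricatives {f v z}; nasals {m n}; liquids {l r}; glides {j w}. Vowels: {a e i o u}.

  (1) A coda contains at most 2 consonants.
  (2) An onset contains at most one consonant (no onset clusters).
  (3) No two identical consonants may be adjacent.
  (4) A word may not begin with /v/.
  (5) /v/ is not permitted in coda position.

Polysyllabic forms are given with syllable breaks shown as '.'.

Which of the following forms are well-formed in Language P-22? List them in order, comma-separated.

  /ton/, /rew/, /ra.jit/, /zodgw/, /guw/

/ton/ — σ1 onset /t/, coda /n/ ok → well-formed
/rew/ — σ1 onset /r/, coda /w/ ok → well-formed
/ra.jit/ — σ1 onset /r/, coda /∅/ ok; σ2 onset /j/, coda /t/ ok → well-formed
/zodgw/ — violates constraint 1: syllable 1 coda /dgw/ has 3 consonants (> 2) → ill-formed
/guw/ — σ1 onset /g/, coda /w/ ok → well-formed

/ton/, /rew/, /ra.jit/, /guw/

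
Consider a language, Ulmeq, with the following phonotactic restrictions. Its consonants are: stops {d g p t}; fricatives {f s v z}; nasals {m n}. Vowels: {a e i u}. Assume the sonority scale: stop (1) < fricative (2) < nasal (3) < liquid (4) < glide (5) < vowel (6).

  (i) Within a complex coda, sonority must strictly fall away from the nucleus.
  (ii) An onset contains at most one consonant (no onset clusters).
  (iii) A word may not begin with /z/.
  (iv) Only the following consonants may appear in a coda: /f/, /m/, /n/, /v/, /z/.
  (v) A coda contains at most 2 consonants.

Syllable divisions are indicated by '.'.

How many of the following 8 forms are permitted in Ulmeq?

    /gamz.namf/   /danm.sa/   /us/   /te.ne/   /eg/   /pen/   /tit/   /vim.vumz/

/gamz.namf/ — σ1 onset /g/, coda /mz/ (3→2 falls) ok; σ2 onset /n/, coda /mf/ (3→2 falls) ok → permitted
/danm.sa/ — violates constraint (i): syllable 1 coda /nm/: /n/ (nasal, 3) → /m/ (nasal, 3) does not fall → not permitted
/us/ — violates constraint (iv): syllable 1 coda contains /s/, which is not a licensed coda consonant → not permitted
/te.ne/ — σ1 onset /t/, coda /∅/ ok; σ2 onset /n/, coda /∅/ ok → permitted
/eg/ — violates constraint (iv): syllable 1 coda contains /g/, which is not a licensed coda consonant → not permitted
/pen/ — σ1 onset /p/, coda /n/ ok → permitted
/tit/ — violates constraint (iv): syllable 1 coda contains /t/, which is not a licensed coda consonant → not permitted
/vim.vumz/ — σ1 onset /v/, coda /m/ ok; σ2 onset /v/, coda /mz/ (3→2 falls) ok → permitted
Permitted: /gamz.namf/, /te.ne/, /pen/, /vim.vumz/ → 4.

4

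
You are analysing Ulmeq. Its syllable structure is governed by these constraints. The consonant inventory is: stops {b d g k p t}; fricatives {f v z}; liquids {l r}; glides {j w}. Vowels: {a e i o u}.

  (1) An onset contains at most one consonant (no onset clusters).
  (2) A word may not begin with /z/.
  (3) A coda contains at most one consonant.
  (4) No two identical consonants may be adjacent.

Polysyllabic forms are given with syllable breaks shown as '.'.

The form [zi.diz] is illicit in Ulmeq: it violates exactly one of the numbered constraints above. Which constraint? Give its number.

[zi.diz]: word begins with /z/.
This is a violation of constraint 2: "A word may not begin with /z/."
The remaining constraints (1, 3, 4) are satisfied.

2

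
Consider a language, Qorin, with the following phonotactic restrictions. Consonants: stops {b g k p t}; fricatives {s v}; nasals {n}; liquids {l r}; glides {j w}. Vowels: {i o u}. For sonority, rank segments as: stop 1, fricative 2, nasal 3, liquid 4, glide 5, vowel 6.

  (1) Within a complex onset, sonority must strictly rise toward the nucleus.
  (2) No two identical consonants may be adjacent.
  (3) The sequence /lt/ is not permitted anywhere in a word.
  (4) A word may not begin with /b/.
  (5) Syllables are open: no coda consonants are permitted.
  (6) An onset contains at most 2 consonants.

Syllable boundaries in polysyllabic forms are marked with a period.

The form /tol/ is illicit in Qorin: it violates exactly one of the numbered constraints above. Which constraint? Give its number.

/tol/: syllable 1 coda /l/ has 1 consonant (> 0).
This is a violation of constraint 5: "Syllables are open: no coda consonants are permitted."
The remaining constraints (1, 2, 3, 4, 6) are satisfied.

5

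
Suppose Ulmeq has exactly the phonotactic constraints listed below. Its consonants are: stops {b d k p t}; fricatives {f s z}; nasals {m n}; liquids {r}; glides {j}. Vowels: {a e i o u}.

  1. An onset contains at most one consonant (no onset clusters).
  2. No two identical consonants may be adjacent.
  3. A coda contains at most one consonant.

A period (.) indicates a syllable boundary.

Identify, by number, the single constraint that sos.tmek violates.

sos.tmek: syllable 2 onset /tm/ has 2 consonants (> 1).
This is a violation of constraint 1: "An onset contains at most one consonant (no onset clusters)."
The remaining constraints (2, 3) are satisfied.

1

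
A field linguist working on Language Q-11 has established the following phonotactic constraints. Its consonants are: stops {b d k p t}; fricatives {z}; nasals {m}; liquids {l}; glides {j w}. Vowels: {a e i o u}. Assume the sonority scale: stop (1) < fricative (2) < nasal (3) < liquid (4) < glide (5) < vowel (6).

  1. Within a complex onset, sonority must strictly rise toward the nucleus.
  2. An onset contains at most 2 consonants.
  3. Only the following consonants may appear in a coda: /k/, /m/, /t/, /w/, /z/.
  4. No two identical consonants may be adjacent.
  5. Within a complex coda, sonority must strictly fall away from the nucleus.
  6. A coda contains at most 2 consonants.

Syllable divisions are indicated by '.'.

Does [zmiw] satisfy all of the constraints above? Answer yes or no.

[zmiw] — σ1 onset /zm/ (2→3 rises), coda /w/ ok → licit

yes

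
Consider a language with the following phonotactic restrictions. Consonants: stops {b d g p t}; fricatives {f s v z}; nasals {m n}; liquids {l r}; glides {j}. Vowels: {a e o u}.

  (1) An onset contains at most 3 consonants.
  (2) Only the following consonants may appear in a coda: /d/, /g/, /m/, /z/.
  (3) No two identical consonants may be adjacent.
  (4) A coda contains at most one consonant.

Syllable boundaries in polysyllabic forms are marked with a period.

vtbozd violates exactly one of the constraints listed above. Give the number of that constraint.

4

vtbozd: syllable 1 coda /zd/ has 2 consonants (> 1).
This is a violation of constraint 4: "A coda contains at most one consonant."
The remaining constraints (1, 2, 3) are satisfied.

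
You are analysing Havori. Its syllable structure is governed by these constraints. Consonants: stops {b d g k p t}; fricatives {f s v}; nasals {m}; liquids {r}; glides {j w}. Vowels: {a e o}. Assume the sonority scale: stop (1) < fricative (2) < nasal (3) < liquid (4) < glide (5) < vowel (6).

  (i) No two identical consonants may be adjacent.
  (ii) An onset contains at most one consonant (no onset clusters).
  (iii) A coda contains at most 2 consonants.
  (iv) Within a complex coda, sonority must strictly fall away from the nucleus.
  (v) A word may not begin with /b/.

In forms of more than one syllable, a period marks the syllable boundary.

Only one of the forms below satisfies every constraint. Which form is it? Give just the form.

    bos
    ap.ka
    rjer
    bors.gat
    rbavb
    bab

bos — violates constraint (v): word begins with /b/ → ill-formed
ap.ka — σ1 onset /∅/, coda /p/ ok; σ2 onset /k/, coda /∅/ ok → well-formed
rjer — violates constraint (ii): syllable 1 onset /rj/ has 2 consonants (> 1) → ill-formed
bors.gat — violates constraint (v): word begins with /b/ → ill-formed
rbavb — violates constraint (ii): syllable 1 onset /rb/ has 2 consonants (> 1) → ill-formed
bab — violates constraint (v): word begins with /b/ → ill-formed

ap.ka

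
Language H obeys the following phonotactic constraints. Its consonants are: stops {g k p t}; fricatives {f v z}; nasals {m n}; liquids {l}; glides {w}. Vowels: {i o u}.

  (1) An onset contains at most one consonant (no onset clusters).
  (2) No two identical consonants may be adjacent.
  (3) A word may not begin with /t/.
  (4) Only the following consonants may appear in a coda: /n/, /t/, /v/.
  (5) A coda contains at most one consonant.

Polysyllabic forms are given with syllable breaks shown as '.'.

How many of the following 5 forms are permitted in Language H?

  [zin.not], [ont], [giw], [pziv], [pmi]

[zin.not] — violates constraint 2: adjacent identical consonants /nn/ → not permitted
[ont] — violates constraint 5: syllable 1 coda /nt/ has 2 consonants (> 1) → not permitted
[giw] — violates constraint 4: syllable 1 coda contains /w/, which is not a licensed coda consonant → not permitted
[pziv] — violates constraint 1: syllable 1 onset /pz/ has 2 consonants (> 1) → not permitted
[pmi] — violates constraint 1: syllable 1 onset /pm/ has 2 consonants (> 1) → not permitted
No form is permitted → 0.

0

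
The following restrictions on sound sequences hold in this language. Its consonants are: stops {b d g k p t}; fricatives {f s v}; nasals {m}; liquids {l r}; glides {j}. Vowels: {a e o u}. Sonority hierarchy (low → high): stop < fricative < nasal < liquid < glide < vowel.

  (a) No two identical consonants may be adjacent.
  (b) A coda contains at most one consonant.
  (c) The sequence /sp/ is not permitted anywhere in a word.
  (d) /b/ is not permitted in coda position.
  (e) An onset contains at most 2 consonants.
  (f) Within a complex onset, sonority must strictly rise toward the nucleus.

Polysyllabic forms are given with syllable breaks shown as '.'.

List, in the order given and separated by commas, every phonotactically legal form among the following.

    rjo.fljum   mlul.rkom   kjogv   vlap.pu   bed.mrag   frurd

rjo.fljum — violates constraint (e): syllable 2 onset /flj/ has 3 consonants (> 2) → phonotactically illegal
mlul.rkom — violates constraint (f): syllable 2 onset /rk/: /r/ (liquid, 4) → /k/ (stop, 1) does not rise → phonotactically illegal
kjogv — violates constraint (b): syllable 1 coda /gv/ has 2 consonants (> 1) → phonotactically illegal
vlap.pu — violates constraint (a): adjacent identical consonants /pp/ → phonotactically illegal
bed.mrag — σ1 onset /b/, coda /d/ ok; σ2 onset /mr/ (3→4 rises), coda /g/ ok → phonotactically legal
frurd — violates constraint (b): syllable 1 coda /rd/ has 2 consonants (> 1) → phonotactically illegal

bed.mrag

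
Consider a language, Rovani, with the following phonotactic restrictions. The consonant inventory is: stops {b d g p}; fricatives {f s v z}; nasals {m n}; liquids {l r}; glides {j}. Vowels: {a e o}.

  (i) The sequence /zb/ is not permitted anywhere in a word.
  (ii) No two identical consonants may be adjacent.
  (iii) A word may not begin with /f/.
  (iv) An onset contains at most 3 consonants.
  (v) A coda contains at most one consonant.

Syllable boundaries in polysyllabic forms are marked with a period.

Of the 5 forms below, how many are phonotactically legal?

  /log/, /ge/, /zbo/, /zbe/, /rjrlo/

2

/log/ — σ1 onset /l/, coda /g/ ok → phonotactically legal
/ge/ — σ1 onset /g/, coda /∅/ ok → phonotactically legal
/zbo/ — violates constraint (i): contains banned sequence /zb/ → phonotactically illegal
/zbe/ — violates constraint (i): contains banned sequence /zb/ → phonotactically illegal
/rjrlo/ — violates constraint (iv): syllable 1 onset /rjrl/ has 4 consonants (> 3) → phonotactically illegal
Phonotactically legal: /log/, /ge/ → 2.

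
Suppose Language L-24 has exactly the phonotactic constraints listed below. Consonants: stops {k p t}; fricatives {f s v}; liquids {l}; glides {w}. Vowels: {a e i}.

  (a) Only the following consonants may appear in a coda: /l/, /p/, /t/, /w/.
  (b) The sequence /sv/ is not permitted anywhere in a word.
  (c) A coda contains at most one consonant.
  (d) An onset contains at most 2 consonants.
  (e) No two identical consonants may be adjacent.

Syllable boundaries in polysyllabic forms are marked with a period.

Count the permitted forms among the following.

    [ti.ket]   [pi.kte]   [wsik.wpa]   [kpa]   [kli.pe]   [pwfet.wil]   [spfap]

4

[ti.ket] — σ1 onset /t/, coda /∅/ ok; σ2 onset /k/, coda /t/ ok → permitted
[pi.kte] — σ1 onset /p/, coda /∅/ ok; σ2 onset /kt/ (2C), coda /∅/ ok → permitted
[wsik.wpa] — violates constraint (a): syllable 1 coda contains /k/, which is not a licensed coda consonant → not permitted
[kpa] — σ1 onset /kp/ (2C), coda /∅/ ok → permitted
[kli.pe] — σ1 onset /kl/ (2C), coda /∅/ ok; σ2 onset /p/, coda /∅/ ok → permitted
[pwfet.wil] — violates constraint (d): syllable 1 onset /pwf/ has 3 consonants (> 2) → not permitted
[spfap] — violates constraint (d): syllable 1 onset /spf/ has 3 consonants (> 2) → not permitted
Permitted: [ti.ket], [pi.kte], [kpa], [kli.pe] → 4.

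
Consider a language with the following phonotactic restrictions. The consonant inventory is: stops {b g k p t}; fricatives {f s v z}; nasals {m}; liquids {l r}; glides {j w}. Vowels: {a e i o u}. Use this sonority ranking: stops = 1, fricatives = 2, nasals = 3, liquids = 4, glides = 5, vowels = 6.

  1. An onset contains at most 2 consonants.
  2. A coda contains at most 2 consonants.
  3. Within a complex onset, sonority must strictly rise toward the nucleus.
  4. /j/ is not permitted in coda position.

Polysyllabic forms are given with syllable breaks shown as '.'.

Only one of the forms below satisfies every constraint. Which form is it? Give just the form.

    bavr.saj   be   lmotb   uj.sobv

bavr.saj — violates constraint 4: syllable 2 coda contains /j/ → illicit
be — σ1 onset /b/, coda /∅/ ok → licit
lmotb — violates constraint 3: syllable 1 onset /lm/: /l/ (liquid, 4) → /m/ (nasal, 3) does not rise → illicit
uj.sobv — violates constraint 4: syllable 1 coda contains /j/ → illicit

be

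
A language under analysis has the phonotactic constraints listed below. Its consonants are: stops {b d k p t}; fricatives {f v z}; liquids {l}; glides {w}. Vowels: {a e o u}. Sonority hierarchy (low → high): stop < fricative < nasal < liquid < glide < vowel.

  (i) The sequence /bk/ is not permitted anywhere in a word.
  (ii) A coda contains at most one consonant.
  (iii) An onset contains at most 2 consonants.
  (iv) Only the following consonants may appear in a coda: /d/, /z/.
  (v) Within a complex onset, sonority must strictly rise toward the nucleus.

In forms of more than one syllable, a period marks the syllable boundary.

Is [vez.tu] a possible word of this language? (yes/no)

[vez.tu] — σ1 onset /v/, coda /z/ ok; σ2 onset /t/, coda /∅/ ok → permitted

yes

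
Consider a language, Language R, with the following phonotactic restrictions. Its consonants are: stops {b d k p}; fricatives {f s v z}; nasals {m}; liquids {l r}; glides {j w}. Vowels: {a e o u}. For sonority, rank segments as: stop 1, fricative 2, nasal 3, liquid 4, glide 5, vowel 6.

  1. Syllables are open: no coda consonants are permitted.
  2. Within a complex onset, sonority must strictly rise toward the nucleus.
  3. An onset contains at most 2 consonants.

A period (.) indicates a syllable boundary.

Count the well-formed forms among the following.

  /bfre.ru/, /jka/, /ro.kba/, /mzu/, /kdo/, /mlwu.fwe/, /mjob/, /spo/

0

/bfre.ru/ — violates constraint 3: syllable 1 onset /bfr/ has 3 consonants (> 2) → ill-formed
/jka/ — violates constraint 2: syllable 1 onset /jk/: /j/ (glide, 5) → /k/ (stop, 1) does not rise → ill-formed
/ro.kba/ — violates constraint 2: syllable 2 onset /kb/: /k/ (stop, 1) → /b/ (stop, 1) does not rise → ill-formed
/mzu/ — violates constraint 2: syllable 1 onset /mz/: /m/ (nasal, 3) → /z/ (fricative, 2) does not rise → ill-formed
/kdo/ — violates constraint 2: syllable 1 onset /kd/: /k/ (stop, 1) → /d/ (stop, 1) does not rise → ill-formed
/mlwu.fwe/ — violates constraint 3: syllable 1 onset /mlw/ has 3 consonants (> 2) → ill-formed
/mjob/ — violates constraint 1: syllable 1 coda /b/ has 1 consonant (> 0) → ill-formed
/spo/ — violates constraint 2: syllable 1 onset /sp/: /s/ (fricative, 2) → /p/ (stop, 1) does not rise → ill-formed
No form is well-formed → 0.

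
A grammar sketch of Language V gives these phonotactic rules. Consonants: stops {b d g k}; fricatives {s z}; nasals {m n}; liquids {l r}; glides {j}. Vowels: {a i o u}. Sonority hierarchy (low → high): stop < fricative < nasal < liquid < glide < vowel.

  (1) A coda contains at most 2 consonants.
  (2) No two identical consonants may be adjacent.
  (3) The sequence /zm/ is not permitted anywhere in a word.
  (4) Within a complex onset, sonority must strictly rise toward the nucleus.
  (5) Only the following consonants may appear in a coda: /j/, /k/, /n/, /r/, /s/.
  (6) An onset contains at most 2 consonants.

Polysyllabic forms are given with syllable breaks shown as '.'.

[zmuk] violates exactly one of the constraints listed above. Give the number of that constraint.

3

[zmuk]: contains banned sequence /zm/.
This is a violation of constraint 3: "The sequence /zm/ is not permitted anywhere in a word."
The remaining constraints (1, 2, 4, 5, 6) are satisfied.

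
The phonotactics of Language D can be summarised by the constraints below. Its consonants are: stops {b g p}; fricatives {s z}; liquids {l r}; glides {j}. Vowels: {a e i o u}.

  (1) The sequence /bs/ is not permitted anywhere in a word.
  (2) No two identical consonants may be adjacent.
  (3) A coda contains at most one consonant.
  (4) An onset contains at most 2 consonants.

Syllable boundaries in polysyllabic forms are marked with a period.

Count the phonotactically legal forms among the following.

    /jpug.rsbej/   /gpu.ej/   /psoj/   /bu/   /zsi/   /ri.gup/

/jpug.rsbej/ — violates constraint 4: syllable 2 onset /rsb/ has 3 consonants (> 2) → phonotactically illegal
/gpu.ej/ — σ1 onset /gp/ (2C), coda /∅/ ok; σ2 onset /∅/, coda /j/ ok → phonotactically legal
/psoj/ — σ1 onset /ps/ (2C), coda /j/ ok → phonotactically legal
/bu/ — σ1 onset /b/, coda /∅/ ok → phonotactically legal
/zsi/ — σ1 onset /zs/ (2C), coda /∅/ ok → phonotactically legal
/ri.gup/ — σ1 onset /r/, coda /∅/ ok; σ2 onset /g/, coda /p/ ok → phonotactically legal
Phonotactically legal: /gpu.ej/, /psoj/, /bu/, /zsi/, /ri.gup/ → 5.

5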